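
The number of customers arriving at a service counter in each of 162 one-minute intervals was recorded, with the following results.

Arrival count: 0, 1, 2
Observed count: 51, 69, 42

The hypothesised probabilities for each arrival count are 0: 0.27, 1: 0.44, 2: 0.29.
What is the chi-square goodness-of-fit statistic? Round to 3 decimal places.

Expected counts E_i = n·p_i: 162×0.27 = 43.74, 162×0.44 = 71.28, 162×0.29 = 46.98.
0: (51 − 43.74)²/43.74 = 52.7076/43.74 = 1.2050
1: (69 − 71.28)²/71.28 = 5.1984/71.28 = 0.0729
2: (42 − 46.98)²/46.98 = 24.8004/46.98 = 0.5279
Sum = 1.806

1.806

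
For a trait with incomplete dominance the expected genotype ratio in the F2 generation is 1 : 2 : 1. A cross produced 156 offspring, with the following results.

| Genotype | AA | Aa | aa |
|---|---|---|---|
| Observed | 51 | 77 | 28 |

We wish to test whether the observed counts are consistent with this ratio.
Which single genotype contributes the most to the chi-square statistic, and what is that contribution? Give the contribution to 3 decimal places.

Ratio total = 4. Expected counts: 156×1/4 = 39, 156×2/4 = 78, 156×1/4 = 39.
χ² = (51−39)²/39 + (77−78)²/78 + (28−39)²/39
   = 3.6923 + 0.0128 + 3.1026
The largest term is for AA: 3.692.

AA, 3.692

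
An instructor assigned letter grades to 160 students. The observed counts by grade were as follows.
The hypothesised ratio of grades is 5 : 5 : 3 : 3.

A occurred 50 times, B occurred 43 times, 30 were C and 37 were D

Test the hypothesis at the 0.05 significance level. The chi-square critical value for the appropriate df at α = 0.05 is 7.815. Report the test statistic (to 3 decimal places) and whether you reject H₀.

Ratio total = 16. Expected counts: 160×5/16 = 50, 160×5/16 = 50, 160×3/16 = 30, 160×3/16 = 30.
A: (50 − 50)²/50 = 0/50 = 0.0000
B: (43 − 50)²/50 = 49/50 = 0.9800
C: (30 − 30)²/30 = 0/30 = 0.0000
D: (37 − 30)²/30 = 49/30 = 1.6333
Sum = 2.613
df = 3. Since 2.613 < 7.815, we do not reject H₀.

2.613; do not reject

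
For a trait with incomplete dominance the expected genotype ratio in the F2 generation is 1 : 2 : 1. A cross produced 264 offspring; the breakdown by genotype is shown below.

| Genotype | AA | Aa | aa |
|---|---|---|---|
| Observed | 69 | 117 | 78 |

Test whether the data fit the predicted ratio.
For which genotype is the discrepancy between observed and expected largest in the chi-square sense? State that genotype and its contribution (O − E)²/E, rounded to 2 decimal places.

Ratio total = 4. Expected counts: 264×1/4 = 66, 264×2/4 = 132, 264×1/4 = 66.
χ² = (69−66)²/66 + (117−132)²/132 + (78−66)²/66
   = 0.136 + 1.705 + 2.182
The largest term is for aa: 2.18.

aa, 2.18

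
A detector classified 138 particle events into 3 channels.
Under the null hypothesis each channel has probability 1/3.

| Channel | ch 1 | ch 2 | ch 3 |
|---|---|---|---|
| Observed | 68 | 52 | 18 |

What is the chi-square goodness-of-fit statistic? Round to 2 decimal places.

28.35

Under H₀ each category has probability 1/3, so each expected count is 138/3 = 46.
cat         O        E   (O−E)²/E
ch 1       68       46     10.522
ch 2       52       46      0.783
ch 3       18       46     17.043
Sum = 28.35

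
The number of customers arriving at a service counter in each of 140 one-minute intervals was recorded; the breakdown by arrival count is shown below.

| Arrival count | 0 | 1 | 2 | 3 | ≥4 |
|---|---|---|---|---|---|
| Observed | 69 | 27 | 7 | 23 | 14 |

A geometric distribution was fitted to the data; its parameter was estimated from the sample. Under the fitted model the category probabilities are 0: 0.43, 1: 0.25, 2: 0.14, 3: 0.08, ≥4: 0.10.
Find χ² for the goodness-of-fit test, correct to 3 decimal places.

23.647

Expected counts E_i = n·p_i: 140×0.43 = 60.2, 140×0.25 = 35, 140×0.14 = 19.6, 140×0.08 = 11.2, 140×0.10 = 14.
χ² = (69−60.2)²/60.2 + (27−35)²/35 + (7−19.6)²/19.6 + (23−11.2)²/11.2 + (14−14)²/14
   = 1.2864 + 1.8286 + 8.1000 + 12.4321 + 0.0000
Sum = 23.647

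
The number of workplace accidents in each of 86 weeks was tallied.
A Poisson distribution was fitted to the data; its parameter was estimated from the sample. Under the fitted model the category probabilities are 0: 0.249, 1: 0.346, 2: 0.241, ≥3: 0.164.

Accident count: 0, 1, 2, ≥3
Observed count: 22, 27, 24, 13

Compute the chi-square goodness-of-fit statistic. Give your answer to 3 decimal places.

Expected counts E_i = n·p_i: 86×0.249 = 21.414, 86×0.346 = 29.756, 86×0.241 = 20.726, 86×0.164 = 14.104.
χ² = (22−21.414)²/21.414 + (27−29.756)²/29.756 + (24−20.726)²/20.726 + (13−14.104)²/14.104
   = 0.0160 + 0.2553 + 0.5172 + 0.0864
Sum = 0.875

0.875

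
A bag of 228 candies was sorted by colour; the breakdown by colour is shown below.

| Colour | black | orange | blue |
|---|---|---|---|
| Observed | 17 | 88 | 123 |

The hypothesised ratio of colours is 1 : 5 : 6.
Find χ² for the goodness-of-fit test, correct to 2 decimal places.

1.44

Ratio total = 12. Expected counts: 228×1/12 = 19, 228×5/12 = 95, 228×6/12 = 114.
χ² = (17−19)²/19 + (88−95)²/95 + (123−114)²/114
   = 0.211 + 0.516 + 0.711
Sum = 1.44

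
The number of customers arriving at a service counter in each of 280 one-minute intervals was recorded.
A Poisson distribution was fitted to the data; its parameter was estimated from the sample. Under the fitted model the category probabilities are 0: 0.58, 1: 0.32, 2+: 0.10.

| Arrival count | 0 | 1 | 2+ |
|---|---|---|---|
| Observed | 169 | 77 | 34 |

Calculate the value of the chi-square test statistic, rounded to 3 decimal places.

3.326

Expected counts E_i = n·p_i: 280×0.58 = 162.4, 280×0.32 = 89.6, 280×0.10 = 28.
cat         O        E   (O−E)²/E
0         169    162.4     0.2682
1          77     89.6     1.7719
2+         34       28     1.2857
Sum = 3.326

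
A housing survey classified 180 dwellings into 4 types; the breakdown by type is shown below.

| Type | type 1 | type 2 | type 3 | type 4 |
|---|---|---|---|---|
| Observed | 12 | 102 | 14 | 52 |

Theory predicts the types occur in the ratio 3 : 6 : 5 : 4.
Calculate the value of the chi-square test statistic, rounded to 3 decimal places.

Ratio total = 18. Expected counts: 180×3/18 = 30, 180×6/18 = 60, 180×5/18 = 50, 180×4/18 = 40.
type 1: (12 − 30)²/30 = 324/30 = 10.8000
type 2: (102 − 60)²/60 = 1764/60 = 29.4000
type 3: (14 − 50)²/50 = 1296/50 = 25.9200
type 4: (52 − 40)²/40 = 144/40 = 3.6000
Sum = 69.720

69.720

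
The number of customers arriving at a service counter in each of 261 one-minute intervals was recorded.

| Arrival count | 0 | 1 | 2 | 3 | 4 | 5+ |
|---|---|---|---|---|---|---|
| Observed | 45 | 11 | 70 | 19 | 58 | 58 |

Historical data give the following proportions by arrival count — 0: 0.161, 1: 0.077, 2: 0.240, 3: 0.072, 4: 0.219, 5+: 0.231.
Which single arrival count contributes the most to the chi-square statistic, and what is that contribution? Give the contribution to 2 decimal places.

1, 4.12

Expected counts E_i = n·p_i: 261×0.161 = 42.021, 261×0.077 = 20.097, 261×0.240 = 62.64, 261×0.072 = 18.792, 261×0.219 = 57.159, 261×0.231 = 60.291.
cat         O        E   (O−E)²/E
0          45   42.021      0.211
1          11   20.097      4.118
2          70    62.64      0.865
3          19   18.792      0.002
4          58   57.159      0.012
5+         58   60.291      0.087
The largest term is for 1: 4.12.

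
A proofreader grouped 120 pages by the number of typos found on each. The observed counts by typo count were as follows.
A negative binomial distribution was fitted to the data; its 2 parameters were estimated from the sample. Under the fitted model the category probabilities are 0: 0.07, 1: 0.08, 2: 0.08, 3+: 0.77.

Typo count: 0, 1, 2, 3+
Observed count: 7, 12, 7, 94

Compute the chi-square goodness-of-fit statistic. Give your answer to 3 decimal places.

Expected counts E_i = n·p_i: 120×0.07 = 8.4, 120×0.08 = 9.6, 120×0.08 = 9.6, 120×0.77 = 92.4.
cat         O        E   (O−E)²/E
0           7      8.4     0.2333
1          12      9.6     0.6000
2           7      9.6     0.7042
3+         94     92.4     0.0277
Sum = 1.565

1.565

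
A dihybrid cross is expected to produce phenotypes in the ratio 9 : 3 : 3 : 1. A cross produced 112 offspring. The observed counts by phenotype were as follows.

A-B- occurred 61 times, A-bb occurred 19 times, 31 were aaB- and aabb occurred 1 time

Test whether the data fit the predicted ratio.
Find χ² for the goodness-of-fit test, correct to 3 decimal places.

10.159

Ratio total = 16. Expected counts: 112×9/16 = 63, 112×3/16 = 21, 112×3/16 = 21, 112×1/16 = 7.
cat         O        E   (O−E)²/E
A-B-       61       63     0.0635
A-bb       19       21     0.1905
aaB-       31       21     4.7619
aabb        1        7     5.1429
Sum = 10.159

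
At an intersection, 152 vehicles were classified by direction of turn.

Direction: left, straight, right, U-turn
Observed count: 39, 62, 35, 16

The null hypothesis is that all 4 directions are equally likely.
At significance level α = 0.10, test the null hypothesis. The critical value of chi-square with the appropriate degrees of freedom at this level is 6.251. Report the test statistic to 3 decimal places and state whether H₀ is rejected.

Expected count for each of the 4 categories: 152/4 = 38.
left: (39 − 38)²/38 = 1/38 = 0.0263
straight: (62 − 38)²/38 = 576/38 = 15.1579
right: (35 − 38)²/38 = 9/38 = 0.2368
U-turn: (16 − 38)²/38 = 484/38 = 12.7368
Sum = 28.158
df = 3. Since 28.158 > 6.251, we reject H₀.

28.158; reject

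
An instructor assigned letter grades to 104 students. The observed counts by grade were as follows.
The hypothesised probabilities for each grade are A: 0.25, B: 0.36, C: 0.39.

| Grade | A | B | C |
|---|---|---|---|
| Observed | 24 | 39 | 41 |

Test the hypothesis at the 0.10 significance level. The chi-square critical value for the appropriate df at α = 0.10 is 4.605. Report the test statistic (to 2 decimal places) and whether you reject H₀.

0.22; do not reject

Expected counts E_i = n·p_i: 104×0.25 = 26, 104×0.36 = 37.44, 104×0.39 = 40.56.
A: (24 − 26)²/26 = 4/26 = 0.154
B: (39 − 37.44)²/37.44 = 2.4336/37.44 = 0.065
C: (41 − 40.56)²/40.56 = 0.1936/40.56 = 0.005
Sum = 0.22
df = 2. Since 0.22 < 4.605, we do not reject H₀.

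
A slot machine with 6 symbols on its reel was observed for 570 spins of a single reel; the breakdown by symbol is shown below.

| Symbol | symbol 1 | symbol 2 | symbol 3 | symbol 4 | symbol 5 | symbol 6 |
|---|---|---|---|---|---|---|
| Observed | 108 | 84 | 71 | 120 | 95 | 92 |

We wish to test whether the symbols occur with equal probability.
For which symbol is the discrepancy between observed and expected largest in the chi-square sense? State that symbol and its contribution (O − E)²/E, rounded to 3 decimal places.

symbol 4, 6.579

Under H₀ each category has probability 1/6, so each expected count is 570/6 = 95.
cat           O        E   (O−E)²/E
symbol 1    108       95     1.7789
symbol 2     84       95     1.2737
symbol 3     71       95     6.0632
symbol 4    120       95     6.5789
symbol 5     95       95     0.0000
symbol 6     92       95     0.0947
The largest term is for symbol 4: 6.579.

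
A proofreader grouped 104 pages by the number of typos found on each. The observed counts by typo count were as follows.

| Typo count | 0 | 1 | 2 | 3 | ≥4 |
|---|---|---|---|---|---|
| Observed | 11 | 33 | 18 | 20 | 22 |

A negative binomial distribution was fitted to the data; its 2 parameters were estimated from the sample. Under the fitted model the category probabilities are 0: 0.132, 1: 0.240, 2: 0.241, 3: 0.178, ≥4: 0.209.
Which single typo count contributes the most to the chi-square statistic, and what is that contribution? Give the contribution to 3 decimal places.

1, 2.590

Expected counts E_i = n·p_i: 104×0.132 = 13.728, 104×0.240 = 24.96, 104×0.241 = 25.064, 104×0.178 = 18.512, 104×0.209 = 21.736.
cat         O        E   (O−E)²/E
0          11   13.728     0.5421
1          33    24.96     2.5898
2          18   25.064     1.9909
3          20   18.512     0.1196
≥4         22   21.736     0.0032
The largest term is for 1: 2.590.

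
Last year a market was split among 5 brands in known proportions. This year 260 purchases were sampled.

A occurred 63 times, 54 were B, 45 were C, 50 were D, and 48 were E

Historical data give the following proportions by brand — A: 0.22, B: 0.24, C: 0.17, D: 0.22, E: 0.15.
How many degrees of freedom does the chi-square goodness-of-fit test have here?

4

There are k = 5 categories and no parameters were estimated from the data, so df = 5 − 1 = 4.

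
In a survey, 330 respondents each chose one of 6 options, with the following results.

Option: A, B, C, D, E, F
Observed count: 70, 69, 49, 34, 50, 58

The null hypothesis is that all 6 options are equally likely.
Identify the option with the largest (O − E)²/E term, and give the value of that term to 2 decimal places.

D, 8.02

Expected count for each of the 6 categories: 330/6 = 55.
χ² = (70−55)²/55 + (69−55)²/55 + (49−55)²/55 + (34−55)²/55 + (50−55)²/55 + (58−55)²/55
   = 4.091 + 3.564 + 0.655 + 8.018 + 0.455 + 0.164
The largest term is for D: 8.02.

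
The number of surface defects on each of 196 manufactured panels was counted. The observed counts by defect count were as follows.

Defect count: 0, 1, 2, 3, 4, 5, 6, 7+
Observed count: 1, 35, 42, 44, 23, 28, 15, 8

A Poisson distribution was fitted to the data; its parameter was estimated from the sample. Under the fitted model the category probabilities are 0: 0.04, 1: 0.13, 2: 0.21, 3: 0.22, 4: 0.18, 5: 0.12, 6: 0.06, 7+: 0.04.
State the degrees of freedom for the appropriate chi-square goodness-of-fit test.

There are k = 8 categories and 1 parameter estimated from the data, so df = 8 − 1 − 1 = 6.

6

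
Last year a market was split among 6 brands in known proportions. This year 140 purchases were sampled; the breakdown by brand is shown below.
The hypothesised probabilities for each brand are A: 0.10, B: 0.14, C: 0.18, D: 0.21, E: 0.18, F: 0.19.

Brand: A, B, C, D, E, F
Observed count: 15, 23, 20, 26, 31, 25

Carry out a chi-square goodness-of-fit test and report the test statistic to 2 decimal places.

3.56

Expected counts E_i = n·p_i: 140×0.10 = 14, 140×0.14 = 19.6, 140×0.18 = 25.2, 140×0.21 = 29.4, 140×0.18 = 25.2, 140×0.19 = 26.6.
A: (15 − 14)²/14 = 1/14 = 0.071
B: (23 − 19.6)²/19.6 = 11.56/19.6 = 0.590
C: (20 − 25.2)²/25.2 = 27.04/25.2 = 1.073
D: (26 − 29.4)²/29.4 = 11.56/29.4 = 0.393
E: (31 − 25.2)²/25.2 = 33.64/25.2 = 1.335
F: (25 − 26.6)²/26.6 = 2.56/26.6 = 0.096
Sum = 3.56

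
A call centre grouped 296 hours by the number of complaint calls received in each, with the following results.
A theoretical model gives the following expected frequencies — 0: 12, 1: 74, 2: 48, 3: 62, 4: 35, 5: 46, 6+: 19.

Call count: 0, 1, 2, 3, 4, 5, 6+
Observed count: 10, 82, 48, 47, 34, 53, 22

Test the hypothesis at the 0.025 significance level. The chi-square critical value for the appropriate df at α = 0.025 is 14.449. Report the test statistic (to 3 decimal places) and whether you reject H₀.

cat         O        E   (O−E)²/E
0          10       12     0.3333
1          82       74     0.8649
2          48       48     0.0000
3          47       62     3.6290
4          34       35     0.0286
5          53       46     1.0652
6+         22       19     0.4737
Sum = 6.395
df = 6. Since 6.395 < 14.449, we do not reject H₀.

6.395; do not reject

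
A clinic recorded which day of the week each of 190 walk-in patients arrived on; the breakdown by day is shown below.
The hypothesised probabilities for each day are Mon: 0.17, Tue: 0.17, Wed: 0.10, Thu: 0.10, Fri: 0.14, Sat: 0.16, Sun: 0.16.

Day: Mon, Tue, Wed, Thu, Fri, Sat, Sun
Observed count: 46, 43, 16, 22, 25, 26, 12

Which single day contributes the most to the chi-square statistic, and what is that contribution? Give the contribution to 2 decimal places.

Sun, 11.14

Expected counts E_i = n·p_i: 190×0.17 = 32.3, 190×0.17 = 32.3, 190×0.10 = 19, 190×0.10 = 19, 190×0.14 = 26.6, 190×0.16 = 30.4, 190×0.16 = 30.4.
cat         O        E   (O−E)²/E
Mon        46     32.3      5.811
Tue        43     32.3      3.545
Wed        16       19      0.474
Thu        22       19      0.474
Fri        25     26.6      0.096
Sat        26     30.4      0.637
Sun        12     30.4     11.137
The largest term is for Sun: 11.14.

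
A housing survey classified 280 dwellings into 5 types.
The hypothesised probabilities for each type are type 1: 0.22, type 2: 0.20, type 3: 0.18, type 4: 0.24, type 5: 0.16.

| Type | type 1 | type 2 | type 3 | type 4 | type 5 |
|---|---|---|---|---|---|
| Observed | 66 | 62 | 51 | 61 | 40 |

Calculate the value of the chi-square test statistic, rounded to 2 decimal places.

2.05

Expected counts E_i = n·p_i: 280×0.22 = 61.6, 280×0.20 = 56, 280×0.18 = 50.4, 280×0.24 = 67.2, 280×0.16 = 44.8.
type 1: (66 − 61.6)²/61.6 = 19.36/61.6 = 0.314
type 2: (62 − 56)²/56 = 36/56 = 0.643
type 3: (51 − 50.4)²/50.4 = 0.36/50.4 = 0.007
type 4: (61 − 67.2)²/67.2 = 38.44/67.2 = 0.572
type 5: (40 − 44.8)²/44.8 = 23.04/44.8 = 0.514
Sum = 2.05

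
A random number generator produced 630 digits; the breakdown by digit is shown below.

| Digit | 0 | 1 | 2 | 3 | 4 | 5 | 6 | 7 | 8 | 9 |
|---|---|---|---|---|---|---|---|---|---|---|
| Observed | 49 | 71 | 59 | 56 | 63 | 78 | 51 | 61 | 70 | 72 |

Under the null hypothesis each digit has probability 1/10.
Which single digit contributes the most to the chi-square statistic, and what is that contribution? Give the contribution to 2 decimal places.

Under H₀ each category has probability 1/10, so each expected count is 630/10 = 63.
cat         O        E   (O−E)²/E
0          49       63      3.111
1          71       63      1.016
2          59       63      0.254
3          56       63      0.778
4          63       63      0.000
5          78       63      3.571
6          51       63      2.286
7          61       63      0.063
8          70       63      0.778
9          72       63      1.286
The largest term is for 5: 3.57.

5, 3.57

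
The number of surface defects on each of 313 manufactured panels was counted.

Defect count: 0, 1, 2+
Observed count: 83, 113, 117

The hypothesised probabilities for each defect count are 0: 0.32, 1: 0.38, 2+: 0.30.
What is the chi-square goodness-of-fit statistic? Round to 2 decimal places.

8.92

Expected counts E_i = n·p_i: 313×0.32 = 100.16, 313×0.38 = 118.94, 313×0.30 = 93.9.
0: (83 − 100.16)²/100.16 = 294.4656/100.16 = 2.940
1: (113 − 118.94)²/118.94 = 35.2836/118.94 = 0.297
2+: (117 − 93.9)²/93.9 = 533.61/93.9 = 5.683
Sum = 8.92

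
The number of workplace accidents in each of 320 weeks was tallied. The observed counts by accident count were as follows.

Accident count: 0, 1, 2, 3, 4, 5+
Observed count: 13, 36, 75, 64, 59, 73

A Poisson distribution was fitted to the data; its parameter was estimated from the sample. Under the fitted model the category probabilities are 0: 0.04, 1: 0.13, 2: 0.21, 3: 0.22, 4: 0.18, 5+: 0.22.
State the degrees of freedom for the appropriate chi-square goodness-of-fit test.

4

There are k = 6 categories and 1 parameter estimated from the data, so df = 6 − 1 − 1 = 4.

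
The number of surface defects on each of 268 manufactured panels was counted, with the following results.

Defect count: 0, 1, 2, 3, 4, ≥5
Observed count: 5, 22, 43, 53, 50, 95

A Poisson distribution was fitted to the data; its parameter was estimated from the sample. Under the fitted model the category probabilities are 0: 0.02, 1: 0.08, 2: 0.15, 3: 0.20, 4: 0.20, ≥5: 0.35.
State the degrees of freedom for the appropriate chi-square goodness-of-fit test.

4

There are k = 6 categories and 1 parameter estimated from the data, so df = 6 − 1 − 1 = 4.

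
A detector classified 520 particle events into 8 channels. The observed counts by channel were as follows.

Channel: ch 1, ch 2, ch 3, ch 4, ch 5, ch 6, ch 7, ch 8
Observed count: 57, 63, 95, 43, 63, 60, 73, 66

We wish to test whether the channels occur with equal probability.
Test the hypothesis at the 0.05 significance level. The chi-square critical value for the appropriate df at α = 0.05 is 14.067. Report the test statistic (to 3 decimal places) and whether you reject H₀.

Expected count for each of the 8 categories: 520/8 = 65.
cat         O        E   (O−E)²/E
ch 1       57       65     0.9846
ch 2       63       65     0.0615
ch 3       95       65    13.8462
ch 4       43       65     7.4462
ch 5       63       65     0.0615
ch 6       60       65     0.3846
ch 7       73       65     0.9846
ch 8       66       65     0.0154
Sum = 23.785
df = 7. Since 23.785 > 14.067, we reject H₀.

23.785; reject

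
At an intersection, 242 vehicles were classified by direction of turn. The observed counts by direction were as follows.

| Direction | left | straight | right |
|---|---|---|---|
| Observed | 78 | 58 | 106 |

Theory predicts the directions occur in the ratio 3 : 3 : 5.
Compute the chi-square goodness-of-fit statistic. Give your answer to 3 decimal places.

3.297

Ratio total = 11. Expected counts: 242×3/11 = 66, 242×3/11 = 66, 242×5/11 = 110.
cat           O        E   (O−E)²/E
left         78       66     2.1818
straight     58       66     0.9697
right       106      110     0.1455
Sum = 3.297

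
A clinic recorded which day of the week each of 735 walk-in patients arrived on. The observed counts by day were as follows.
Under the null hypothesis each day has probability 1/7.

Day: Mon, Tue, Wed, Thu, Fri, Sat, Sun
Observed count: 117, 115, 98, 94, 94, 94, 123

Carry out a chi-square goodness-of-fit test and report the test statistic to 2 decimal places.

Expected count for each of the 7 categories: 735/7 = 105.
χ² = (117−105)²/105 + (115−105)²/105 + (98−105)²/105 + (94−105)²/105 + (94−105)²/105 + (94−105)²/105 + (123−105)²/105
   = 1.371 + 0.952 + 0.467 + 1.152 + 1.152 + 1.152 + 3.086
Sum = 9.33

9.33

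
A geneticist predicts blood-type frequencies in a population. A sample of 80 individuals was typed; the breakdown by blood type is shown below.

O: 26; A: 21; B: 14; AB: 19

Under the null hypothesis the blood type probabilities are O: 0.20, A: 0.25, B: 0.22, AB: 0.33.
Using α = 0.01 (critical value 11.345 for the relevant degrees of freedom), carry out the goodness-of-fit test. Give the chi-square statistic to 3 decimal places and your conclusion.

9.111; do not reject

Expected counts E_i = n·p_i: 80×0.20 = 16, 80×0.25 = 20, 80×0.22 = 17.6, 80×0.33 = 26.4.
cat         O        E   (O−E)²/E
O          26       16     6.2500
A          21       20     0.0500
B          14     17.6     0.7364
AB         19     26.4     2.0742
Sum = 9.111
df = 3. Since 9.111 < 11.345, we do not reject H₀.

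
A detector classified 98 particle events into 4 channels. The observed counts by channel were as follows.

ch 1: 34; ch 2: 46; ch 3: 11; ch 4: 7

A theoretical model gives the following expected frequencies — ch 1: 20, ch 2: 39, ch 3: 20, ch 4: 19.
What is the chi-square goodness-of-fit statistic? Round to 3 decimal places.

22.685

χ² = (34−20)²/20 + (46−39)²/39 + (11−20)²/20 + (7−19)²/19
   = 9.8000 + 1.2564 + 4.0500 + 7.5789
Sum = 22.685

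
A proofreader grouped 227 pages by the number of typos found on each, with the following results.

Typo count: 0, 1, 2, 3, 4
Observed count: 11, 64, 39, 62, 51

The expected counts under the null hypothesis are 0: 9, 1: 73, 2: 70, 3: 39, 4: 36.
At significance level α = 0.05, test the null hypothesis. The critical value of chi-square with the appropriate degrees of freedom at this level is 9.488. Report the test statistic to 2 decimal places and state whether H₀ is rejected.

χ² = (11−9)²/9 + (64−73)²/73 + (39−70)²/70 + (62−39)²/39 + (51−36)²/36
   = 0.444 + 1.110 + 13.729 + 13.564 + 6.250
Sum = 35.10
df = 4. Since 35.10 > 9.488, we reject H₀.

35.10; reject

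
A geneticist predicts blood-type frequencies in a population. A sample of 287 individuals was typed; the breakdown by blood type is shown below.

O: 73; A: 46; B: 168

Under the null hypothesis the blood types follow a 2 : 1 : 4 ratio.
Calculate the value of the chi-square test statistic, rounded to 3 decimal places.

Ratio total = 7. Expected counts: 287×2/7 = 82, 287×1/7 = 41, 287×4/7 = 164.
χ² = (73−82)²/82 + (46−41)²/41 + (168−164)²/164
   = 0.9878 + 0.6098 + 0.0976
Sum = 1.695

1.695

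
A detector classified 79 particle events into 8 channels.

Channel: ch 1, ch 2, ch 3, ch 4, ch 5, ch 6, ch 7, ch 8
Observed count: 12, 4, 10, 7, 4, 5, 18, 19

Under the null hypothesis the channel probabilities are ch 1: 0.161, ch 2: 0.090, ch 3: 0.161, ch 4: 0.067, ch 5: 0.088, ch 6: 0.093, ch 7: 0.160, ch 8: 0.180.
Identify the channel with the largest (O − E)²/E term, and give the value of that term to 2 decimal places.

Expected counts E_i = n·p_i: 79×0.161 = 12.719, 79×0.090 = 7.11, 79×0.161 = 12.719, 79×0.067 = 5.293, 79×0.088 = 6.952, 79×0.093 = 7.347, 79×0.160 = 12.64, 79×0.180 = 14.22.
cat         O        E   (O−E)²/E
ch 1       12   12.719      0.041
ch 2        4     7.11      1.360
ch 3       10   12.719      0.581
ch 4        7    5.293      0.551
ch 5        4    6.952      1.253
ch 6        5    7.347      0.750
ch 7       18    12.64      2.273
ch 8       19    14.22      1.607
The largest term is for ch 7: 2.27.

ch 7, 2.27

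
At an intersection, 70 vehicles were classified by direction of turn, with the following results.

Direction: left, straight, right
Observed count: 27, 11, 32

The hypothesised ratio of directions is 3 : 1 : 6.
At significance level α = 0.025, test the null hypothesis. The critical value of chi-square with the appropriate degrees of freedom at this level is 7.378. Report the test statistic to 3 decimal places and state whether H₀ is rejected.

Ratio total = 10. Expected counts: 70×3/10 = 21, 70×1/10 = 7, 70×6/10 = 42.
left: (27 − 21)²/21 = 36/21 = 1.7143
straight: (11 − 7)²/7 = 16/7 = 2.2857
right: (32 − 42)²/42 = 100/42 = 2.3810
Sum = 6.381
df = 2. Since 6.381 < 7.378, we do not reject H₀.

6.381; do not reject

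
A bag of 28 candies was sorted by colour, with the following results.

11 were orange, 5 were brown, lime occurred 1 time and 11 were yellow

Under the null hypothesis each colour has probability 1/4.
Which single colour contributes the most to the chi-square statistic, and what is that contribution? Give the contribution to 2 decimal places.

lime, 5.14

Expected count for each of the 4 categories: 28/4 = 7.
χ² = (11−7)²/7 + (5−7)²/7 + (1−7)²/7 + (11−7)²/7
   = 2.286 + 0.571 + 5.143 + 2.286
The largest term is for lime: 5.14.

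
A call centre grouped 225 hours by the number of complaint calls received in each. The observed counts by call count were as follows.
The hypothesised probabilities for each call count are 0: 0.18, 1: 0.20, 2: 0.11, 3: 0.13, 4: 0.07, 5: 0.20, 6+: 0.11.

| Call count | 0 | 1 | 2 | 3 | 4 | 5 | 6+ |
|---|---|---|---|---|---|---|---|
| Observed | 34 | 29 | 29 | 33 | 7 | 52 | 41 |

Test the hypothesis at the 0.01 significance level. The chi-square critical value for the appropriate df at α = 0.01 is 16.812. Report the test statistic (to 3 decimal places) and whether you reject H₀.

24.562; reject

Expected counts E_i = n·p_i: 225×0.18 = 40.5, 225×0.20 = 45, 225×0.11 = 24.75, 225×0.13 = 29.25, 225×0.07 = 15.75, 225×0.20 = 45, 225×0.11 = 24.75.
χ² = (34−40.5)²/40.5 + (29−45)²/45 + (29−24.75)²/24.75 + (33−29.25)²/29.25 + (7−15.75)²/15.75 + (52−45)²/45 + (41−24.75)²/24.75
   = 1.0432 + 5.6889 + 0.7298 + 0.4808 + 4.8611 + 1.0889 + 10.6692
Sum = 24.562
df = 6. Since 24.562 > 16.812, we reject H₀.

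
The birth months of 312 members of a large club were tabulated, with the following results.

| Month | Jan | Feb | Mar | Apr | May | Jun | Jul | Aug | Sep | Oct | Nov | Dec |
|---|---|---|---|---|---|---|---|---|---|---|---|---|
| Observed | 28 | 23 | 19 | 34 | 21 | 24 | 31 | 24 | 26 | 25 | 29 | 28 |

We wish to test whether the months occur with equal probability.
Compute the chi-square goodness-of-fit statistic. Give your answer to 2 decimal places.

7.62

Expected count for each of the 12 categories: 312/12 = 26.
Jan: (28 − 26)²/26 = 4/26 = 0.154
Feb: (23 − 26)²/26 = 9/26 = 0.346
Mar: (19 − 26)²/26 = 49/26 = 1.885
Apr: (34 − 26)²/26 = 64/26 = 2.462
May: (21 − 26)²/26 = 25/26 = 0.962
Jun: (24 − 26)²/26 = 4/26 = 0.154
Jul: (31 − 26)²/26 = 25/26 = 0.962
Aug: (24 − 26)²/26 = 4/26 = 0.154
Sep: (26 − 26)²/26 = 0/26 = 0.000
Oct: (25 − 26)²/26 = 1/26 = 0.038
Nov: (29 − 26)²/26 = 9/26 = 0.346
Dec: (28 − 26)²/26 = 4/26 = 0.154
Sum = 7.62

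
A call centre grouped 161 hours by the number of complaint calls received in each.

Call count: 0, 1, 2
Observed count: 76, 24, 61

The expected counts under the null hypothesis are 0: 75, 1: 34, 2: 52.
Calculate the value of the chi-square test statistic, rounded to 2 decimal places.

χ² = (76−75)²/75 + (24−34)²/34 + (61−52)²/52
   = 0.013 + 2.941 + 1.558
Sum = 4.51

4.51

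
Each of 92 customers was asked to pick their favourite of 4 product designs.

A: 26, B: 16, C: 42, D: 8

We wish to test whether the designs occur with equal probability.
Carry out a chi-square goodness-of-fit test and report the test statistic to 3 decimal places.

Under H₀ each category has probability 1/4, so each expected count is 92/4 = 23.
cat         O        E   (O−E)²/E
A          26       23     0.3913
B          16       23     2.1304
C          42       23    15.6957
D           8       23     9.7826
Sum = 28.000

28.000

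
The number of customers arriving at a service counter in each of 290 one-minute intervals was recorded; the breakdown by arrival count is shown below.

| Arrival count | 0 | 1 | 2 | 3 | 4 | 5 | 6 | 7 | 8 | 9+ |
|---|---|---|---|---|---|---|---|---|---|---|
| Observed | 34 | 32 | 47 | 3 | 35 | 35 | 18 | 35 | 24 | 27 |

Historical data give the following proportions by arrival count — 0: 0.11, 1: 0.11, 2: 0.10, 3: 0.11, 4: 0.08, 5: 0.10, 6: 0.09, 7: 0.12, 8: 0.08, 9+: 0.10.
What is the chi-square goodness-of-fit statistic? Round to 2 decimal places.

47.42

Expected counts E_i = n·p_i: 290×0.11 = 31.9, 290×0.11 = 31.9, 290×0.10 = 29, 290×0.11 = 31.9, 290×0.08 = 23.2, 290×0.10 = 29, 290×0.09 = 26.1, 290×0.12 = 34.8, 290×0.08 = 23.2, 290×0.10 = 29.
χ² = (34−31.9)²/31.9 + (32−31.9)²/31.9 + (47−29)²/29 + (3−31.9)²/31.9 + (35−23.2)²/23.2 + (35−29)²/29 + (18−26.1)²/26.1 + (35−34.8)²/34.8 + (24−23.2)²/23.2 + (27−29)²/29
   = 0.138 + 0.000 + 11.172 + 26.182 + 6.002 + 1.241 + 2.514 + 0.001 + 0.028 + 0.138
Sum = 47.42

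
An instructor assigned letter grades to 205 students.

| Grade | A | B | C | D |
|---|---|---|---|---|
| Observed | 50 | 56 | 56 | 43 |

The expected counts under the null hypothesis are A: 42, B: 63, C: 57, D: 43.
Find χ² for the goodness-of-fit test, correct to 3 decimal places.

cat         O        E   (O−E)²/E
A          50       42     1.5238
B          56       63     0.7778
C          56       57     0.0175
D          43       43     0.0000
Sum = 2.319

2.319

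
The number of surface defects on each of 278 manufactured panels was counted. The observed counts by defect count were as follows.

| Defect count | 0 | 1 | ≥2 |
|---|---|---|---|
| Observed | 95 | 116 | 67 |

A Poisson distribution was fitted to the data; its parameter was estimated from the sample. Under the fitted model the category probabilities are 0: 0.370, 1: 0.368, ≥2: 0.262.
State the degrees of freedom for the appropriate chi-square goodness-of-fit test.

There are k = 3 categories and 1 parameter estimated from the data, so df = 3 − 1 − 1 = 1.

1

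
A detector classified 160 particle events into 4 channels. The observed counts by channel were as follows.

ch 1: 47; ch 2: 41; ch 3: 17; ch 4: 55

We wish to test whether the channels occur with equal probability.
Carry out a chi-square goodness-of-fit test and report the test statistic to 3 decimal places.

Expected count for each of the 4 categories: 160/4 = 40.
χ² = (47−40)²/40 + (41−40)²/40 + (17−40)²/40 + (55−40)²/40
   = 1.2250 + 0.0250 + 13.2250 + 5.6250
Sum = 20.100

20.100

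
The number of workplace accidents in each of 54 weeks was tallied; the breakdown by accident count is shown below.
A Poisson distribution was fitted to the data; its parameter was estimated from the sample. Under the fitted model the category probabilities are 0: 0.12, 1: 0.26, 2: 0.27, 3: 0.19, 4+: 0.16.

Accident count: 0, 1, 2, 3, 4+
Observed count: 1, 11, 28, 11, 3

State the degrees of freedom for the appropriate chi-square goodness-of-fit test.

3

There are k = 5 categories and 1 parameter estimated from the data, so df = 5 − 1 − 1 = 3.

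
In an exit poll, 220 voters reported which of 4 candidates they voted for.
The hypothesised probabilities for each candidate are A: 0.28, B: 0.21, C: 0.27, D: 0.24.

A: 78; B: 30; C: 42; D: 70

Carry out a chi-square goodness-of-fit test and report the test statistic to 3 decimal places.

20.747

Expected counts E_i = n·p_i: 220×0.28 = 61.6, 220×0.21 = 46.2, 220×0.27 = 59.4, 220×0.24 = 52.8.
χ² = (78−61.6)²/61.6 + (30−46.2)²/46.2 + (42−59.4)²/59.4 + (70−52.8)²/52.8
   = 4.3662 + 5.6805 + 5.0970 + 5.6030
Sum = 20.747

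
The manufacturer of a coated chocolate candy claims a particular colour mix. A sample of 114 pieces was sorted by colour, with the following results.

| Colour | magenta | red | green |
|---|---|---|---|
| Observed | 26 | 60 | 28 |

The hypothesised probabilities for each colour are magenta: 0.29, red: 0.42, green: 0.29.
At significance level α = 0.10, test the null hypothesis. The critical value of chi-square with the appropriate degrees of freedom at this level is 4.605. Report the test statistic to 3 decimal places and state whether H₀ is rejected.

Expected counts E_i = n·p_i: 114×0.29 = 33.06, 114×0.42 = 47.88, 114×0.29 = 33.06.
magenta: (26 − 33.06)²/33.06 = 49.8436/33.06 = 1.5077
red: (60 − 47.88)²/47.88 = 146.8944/47.88 = 3.0680
green: (28 − 33.06)²/33.06 = 25.6036/33.06 = 0.7745
Sum = 5.350
df = 2. Since 5.350 > 4.605, we reject H₀.

5.350; reject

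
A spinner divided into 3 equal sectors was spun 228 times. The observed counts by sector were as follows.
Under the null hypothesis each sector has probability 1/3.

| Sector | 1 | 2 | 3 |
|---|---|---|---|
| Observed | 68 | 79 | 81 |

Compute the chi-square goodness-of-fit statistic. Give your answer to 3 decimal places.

Expected count for each of the 3 categories: 228/3 = 76.
1: (68 − 76)²/76 = 64/76 = 0.8421
2: (79 − 76)²/76 = 9/76 = 0.1184
3: (81 − 76)²/76 = 25/76 = 0.3289
Sum = 1.289

1.289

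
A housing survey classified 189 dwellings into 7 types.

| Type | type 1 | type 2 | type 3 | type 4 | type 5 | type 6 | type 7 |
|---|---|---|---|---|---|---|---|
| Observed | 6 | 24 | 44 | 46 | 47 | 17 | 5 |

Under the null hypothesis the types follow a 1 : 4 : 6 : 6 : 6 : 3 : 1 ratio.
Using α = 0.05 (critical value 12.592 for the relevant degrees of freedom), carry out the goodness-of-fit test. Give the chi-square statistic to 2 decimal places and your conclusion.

3.12; do not reject

Ratio total = 27. Expected counts: 189×1/27 = 7, 189×4/27 = 28, 189×6/27 = 42, 189×6/27 = 42, 189×6/27 = 42, 189×3/27 = 21, 189×1/27 = 7.
type 1: (6 − 7)²/7 = 1/7 = 0.143
type 2: (24 − 28)²/28 = 16/28 = 0.571
type 3: (44 − 42)²/42 = 4/42 = 0.095
type 4: (46 − 42)²/42 = 16/42 = 0.381
type 5: (47 − 42)²/42 = 25/42 = 0.595
type 6: (17 − 21)²/21 = 16/21 = 0.762
type 7: (5 − 7)²/7 = 4/7 = 0.571
Sum = 3.12
df = 6. Since 3.12 < 12.592, we do not reject H₀.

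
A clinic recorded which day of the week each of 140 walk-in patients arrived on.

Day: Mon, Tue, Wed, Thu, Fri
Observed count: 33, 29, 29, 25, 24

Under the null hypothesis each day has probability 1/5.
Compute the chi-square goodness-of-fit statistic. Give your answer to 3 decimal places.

1.857

Expected count for each of the 5 categories: 140/5 = 28.
χ² = (33−28)²/28 + (29−28)²/28 + (29−28)²/28 + (25−28)²/28 + (24−28)²/28
   = 0.8929 + 0.0357 + 0.0357 + 0.3214 + 0.5714
Sum = 1.857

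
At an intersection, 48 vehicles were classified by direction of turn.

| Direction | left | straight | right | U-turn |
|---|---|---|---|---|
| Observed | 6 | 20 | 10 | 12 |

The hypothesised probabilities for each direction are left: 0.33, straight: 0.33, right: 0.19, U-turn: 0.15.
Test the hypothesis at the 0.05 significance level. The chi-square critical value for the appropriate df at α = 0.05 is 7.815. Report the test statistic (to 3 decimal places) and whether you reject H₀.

10.490; reject

Expected counts E_i = n·p_i: 48×0.33 = 15.84, 48×0.33 = 15.84, 48×0.19 = 9.12, 48×0.15 = 7.2.
χ² = (6−15.84)²/15.84 + (20−15.84)²/15.84 + (10−9.12)²/9.12 + (12−7.2)²/7.2
   = 6.1127 + 1.0925 + 0.0849 + 3.2000
Sum = 10.490
df = 3. Since 10.490 > 7.815, we reject H₀.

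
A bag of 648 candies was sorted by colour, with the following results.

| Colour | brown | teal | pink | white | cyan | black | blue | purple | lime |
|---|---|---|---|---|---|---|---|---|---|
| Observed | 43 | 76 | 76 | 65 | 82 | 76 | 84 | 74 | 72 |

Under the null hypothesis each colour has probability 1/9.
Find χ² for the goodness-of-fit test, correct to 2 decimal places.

16.47

Under H₀ each category has probability 1/9, so each expected count is 648/9 = 72.
cat         O        E   (O−E)²/E
brown      43       72     11.681
teal       76       72      0.222
pink       76       72      0.222
white      65       72      0.681
cyan       82       72      1.389
black      76       72      0.222
blue       84       72      2.000
purple     74       72      0.056
lime       72       72      0.000
Sum = 16.47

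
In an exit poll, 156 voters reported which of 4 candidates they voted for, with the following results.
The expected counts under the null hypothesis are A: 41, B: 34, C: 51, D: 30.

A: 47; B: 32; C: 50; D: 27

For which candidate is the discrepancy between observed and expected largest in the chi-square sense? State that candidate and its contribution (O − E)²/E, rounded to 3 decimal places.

cat         O        E   (O−E)²/E
A          47       41     0.8780
B          32       34     0.1176
C          50       51     0.0196
D          27       30     0.3000
The largest term is for A: 0.878.

A, 0.878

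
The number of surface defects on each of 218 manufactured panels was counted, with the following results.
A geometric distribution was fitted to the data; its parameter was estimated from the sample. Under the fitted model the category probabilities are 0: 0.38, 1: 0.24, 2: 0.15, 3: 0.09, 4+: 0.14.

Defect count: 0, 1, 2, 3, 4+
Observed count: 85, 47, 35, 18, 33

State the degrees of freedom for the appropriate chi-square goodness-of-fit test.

3

There are k = 5 categories and 1 parameter estimated from the data, so df = 5 − 1 − 1 = 3.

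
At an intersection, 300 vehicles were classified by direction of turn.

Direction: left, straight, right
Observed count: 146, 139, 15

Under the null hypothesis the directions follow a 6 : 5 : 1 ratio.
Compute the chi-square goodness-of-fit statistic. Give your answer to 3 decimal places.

5.675

Ratio total = 12. Expected counts: 300×6/12 = 150, 300×5/12 = 125, 300×1/12 = 25.
cat           O        E   (O−E)²/E
left        146      150     0.1067
straight    139      125     1.5680
right        15       25     4.0000
Sum = 5.675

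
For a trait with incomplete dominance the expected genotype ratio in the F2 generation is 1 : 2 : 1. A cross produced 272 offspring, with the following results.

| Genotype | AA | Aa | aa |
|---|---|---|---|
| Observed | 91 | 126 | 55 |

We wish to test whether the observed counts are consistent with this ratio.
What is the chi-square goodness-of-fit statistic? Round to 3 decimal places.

11.000

Ratio total = 4. Expected counts: 272×1/4 = 68, 272×2/4 = 136, 272×1/4 = 68.
cat         O        E   (O−E)²/E
AA         91       68     7.7794
Aa        126      136     0.7353
aa         55       68     2.4853
Sum = 11.000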